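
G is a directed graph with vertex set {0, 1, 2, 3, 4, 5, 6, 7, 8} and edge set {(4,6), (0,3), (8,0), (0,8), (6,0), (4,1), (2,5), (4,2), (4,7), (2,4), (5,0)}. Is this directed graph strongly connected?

There is no directed path from 7 to 5, so the graph is not strongly connected.

No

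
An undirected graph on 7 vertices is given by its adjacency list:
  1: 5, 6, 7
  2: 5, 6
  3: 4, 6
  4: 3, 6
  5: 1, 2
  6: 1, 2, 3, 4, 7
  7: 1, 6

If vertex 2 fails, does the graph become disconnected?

Deleting 2 leaves 1 component (was 1) (its neighbors 5, 6 remain connected to each other), so 2 is not a cut vertex.

No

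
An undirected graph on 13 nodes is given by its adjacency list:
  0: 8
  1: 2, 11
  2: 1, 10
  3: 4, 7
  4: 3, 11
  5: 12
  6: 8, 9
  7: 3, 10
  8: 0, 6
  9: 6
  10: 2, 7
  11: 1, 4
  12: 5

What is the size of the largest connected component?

Starting from 5 we can reach 5, 12. That is one component of size 2.
Starting from 0 we can reach 0, 6, 8, 9. That is one component of size 4.
Starting from 1 we can reach 1, 2, 3, 4, 7, 10, 11. That is one component of size 7.
The largest has 7 vertices.

7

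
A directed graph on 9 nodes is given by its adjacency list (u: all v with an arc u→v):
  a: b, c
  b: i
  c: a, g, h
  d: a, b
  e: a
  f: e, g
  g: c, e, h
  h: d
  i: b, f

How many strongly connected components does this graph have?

{a, b, c, d, e, f, g, h, i} are all mutually reachable — one SCC of size 9.
That gives 1 strongly connected component.

1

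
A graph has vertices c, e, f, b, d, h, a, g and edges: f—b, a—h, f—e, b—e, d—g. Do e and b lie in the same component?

From e we can reach b, e, f, which includes b.

Yes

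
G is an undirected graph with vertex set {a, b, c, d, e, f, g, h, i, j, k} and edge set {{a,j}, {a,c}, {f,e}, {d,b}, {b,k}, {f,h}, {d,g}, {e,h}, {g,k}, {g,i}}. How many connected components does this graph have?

Starting from e we can reach e, f, h. That is one component of size 3.
Starting from a we can reach a, c, j. That is one component of size 3.
Starting from b we can reach b, d, g, i, k. That is one component of size 5.
Total: 3 components.

3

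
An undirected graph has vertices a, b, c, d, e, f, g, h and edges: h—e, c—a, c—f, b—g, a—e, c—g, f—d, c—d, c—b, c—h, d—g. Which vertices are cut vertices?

c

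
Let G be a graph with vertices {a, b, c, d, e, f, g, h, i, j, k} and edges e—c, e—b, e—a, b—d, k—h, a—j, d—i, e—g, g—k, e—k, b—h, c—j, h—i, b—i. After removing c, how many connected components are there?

2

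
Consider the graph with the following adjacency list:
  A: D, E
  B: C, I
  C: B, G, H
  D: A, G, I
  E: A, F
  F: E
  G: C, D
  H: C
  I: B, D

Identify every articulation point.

A, C, D, E

Removing A increases the component count from 1 to 2, so A is a cut vertex.
Removing C increases the component count from 1 to 2, so C is a cut vertex.
Removing D increases the component count from 1 to 2, so D is a cut vertex.
Likewise E is a cut vertex.
By contrast removing F leaves 1 component; it is not a cut vertex. No other vertex is a cut vertex either.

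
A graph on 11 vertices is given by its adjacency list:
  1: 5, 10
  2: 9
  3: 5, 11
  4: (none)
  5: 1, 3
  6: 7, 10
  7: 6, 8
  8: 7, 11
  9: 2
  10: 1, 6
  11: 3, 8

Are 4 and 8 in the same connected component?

The component containing 4 is {4}, and 8 is not in it.

No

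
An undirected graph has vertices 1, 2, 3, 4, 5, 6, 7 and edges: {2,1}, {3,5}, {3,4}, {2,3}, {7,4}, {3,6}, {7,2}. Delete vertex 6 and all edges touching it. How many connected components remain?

1

With 6 gone, the remaining components are: {1, 2, 3, 4, 5, 7}.
That is 1 component.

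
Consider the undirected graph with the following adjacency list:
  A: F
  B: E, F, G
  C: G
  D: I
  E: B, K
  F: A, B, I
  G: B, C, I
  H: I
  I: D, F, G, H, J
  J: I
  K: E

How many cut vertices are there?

5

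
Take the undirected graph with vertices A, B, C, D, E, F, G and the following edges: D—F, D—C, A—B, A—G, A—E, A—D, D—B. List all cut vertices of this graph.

A, D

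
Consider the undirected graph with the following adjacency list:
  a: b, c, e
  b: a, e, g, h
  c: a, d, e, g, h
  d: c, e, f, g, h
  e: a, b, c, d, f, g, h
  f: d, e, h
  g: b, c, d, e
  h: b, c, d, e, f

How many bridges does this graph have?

The edges on the cycle e-g-b-e are not bridges since each lies on that cycle.
Every edge lies on some cycle, so there are no bridges.

0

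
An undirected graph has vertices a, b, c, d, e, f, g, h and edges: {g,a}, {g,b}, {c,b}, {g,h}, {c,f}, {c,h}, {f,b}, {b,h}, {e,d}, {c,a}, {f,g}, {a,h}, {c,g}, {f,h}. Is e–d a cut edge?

Removing e–d leaves no path between e and d: the component count goes from 2 to 3. So it is a bridge.

Yes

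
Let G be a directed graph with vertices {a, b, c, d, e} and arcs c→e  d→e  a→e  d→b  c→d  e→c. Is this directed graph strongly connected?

No

There is no directed path from b to e, so the graph is not strongly connected.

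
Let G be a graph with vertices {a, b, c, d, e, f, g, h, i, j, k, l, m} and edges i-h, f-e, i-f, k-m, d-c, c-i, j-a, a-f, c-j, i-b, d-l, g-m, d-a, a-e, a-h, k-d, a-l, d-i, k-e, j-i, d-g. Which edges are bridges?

The edges on the cycle c-j-i-c are not bridges since each lies on that cycle.
But removing i-b disconnects i from b — this is a bridge.

b-i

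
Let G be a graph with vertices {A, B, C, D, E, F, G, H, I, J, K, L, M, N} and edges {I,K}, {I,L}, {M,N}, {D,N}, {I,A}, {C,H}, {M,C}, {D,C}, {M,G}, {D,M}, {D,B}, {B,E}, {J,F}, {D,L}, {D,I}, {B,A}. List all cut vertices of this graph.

Removing B increases the component count from 2 to 3, so B is a cut vertex.
Removing C increases the component count from 2 to 3, so C is a cut vertex.
Removing D increases the component count from 2 to 3, so D is a cut vertex.
Likewise I, M are cut vertices.
By contrast removing L leaves 2 components; it is not a cut vertex. No other vertex is a cut vertex either.

B, C, D, I, M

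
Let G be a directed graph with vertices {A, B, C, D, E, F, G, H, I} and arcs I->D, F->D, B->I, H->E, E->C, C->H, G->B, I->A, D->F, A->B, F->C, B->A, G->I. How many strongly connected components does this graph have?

4

{A, B, I} are all mutually reachable — one SCC of size 3.
{C, E, H} are all mutually reachable — one SCC of size 3.
{D, F} are all mutually reachable — one SCC of size 2.
{G} is an SCC by itself.
That gives 4 strongly connected components.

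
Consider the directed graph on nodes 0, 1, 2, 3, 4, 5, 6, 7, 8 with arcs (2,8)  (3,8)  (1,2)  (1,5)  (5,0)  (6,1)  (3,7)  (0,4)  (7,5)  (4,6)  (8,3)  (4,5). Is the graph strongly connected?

Yes

From 3 we can reach every vertex (0, 1, 2, 3, 4, 5, 6, 7, 8), and every vertex can reach 3 (0, 1, 2, 3, 4, 5, 6, 7, 8). So the whole graph is one strongly connected component.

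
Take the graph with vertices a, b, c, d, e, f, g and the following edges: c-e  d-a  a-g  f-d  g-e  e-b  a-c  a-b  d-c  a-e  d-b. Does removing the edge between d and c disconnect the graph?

After removing d-c, the path d-a-c still connects them, so the edge is not a bridge.

No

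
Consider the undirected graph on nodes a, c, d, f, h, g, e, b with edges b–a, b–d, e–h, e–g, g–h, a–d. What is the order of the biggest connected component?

c is isolated — a component by itself.
f is isolated — a component by itself.
Starting from e we can reach e, g, h. That is one component of size 3.
Starting from a we can reach a, b, d. That is one component of size 3.
The largest has 3 vertices.

3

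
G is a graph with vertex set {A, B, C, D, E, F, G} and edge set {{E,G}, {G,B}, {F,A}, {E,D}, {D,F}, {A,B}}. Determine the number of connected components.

C is isolated — a component by itself.
Starting from A we can reach A, B, D, E, F, G. That is one component of size 6.
Total: 2 components.

2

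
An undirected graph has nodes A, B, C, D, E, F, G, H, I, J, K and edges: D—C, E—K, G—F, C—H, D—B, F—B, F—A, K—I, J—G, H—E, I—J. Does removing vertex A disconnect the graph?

No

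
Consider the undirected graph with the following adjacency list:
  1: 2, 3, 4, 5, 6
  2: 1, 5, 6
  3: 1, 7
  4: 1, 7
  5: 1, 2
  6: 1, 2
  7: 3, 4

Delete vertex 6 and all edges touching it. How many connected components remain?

1

With 6 gone, the remaining components are: {1, 2, 3, 4, 5, 7}.
That is 1 component.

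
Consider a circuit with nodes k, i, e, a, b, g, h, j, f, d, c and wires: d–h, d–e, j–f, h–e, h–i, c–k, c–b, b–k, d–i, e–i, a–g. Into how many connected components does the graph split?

4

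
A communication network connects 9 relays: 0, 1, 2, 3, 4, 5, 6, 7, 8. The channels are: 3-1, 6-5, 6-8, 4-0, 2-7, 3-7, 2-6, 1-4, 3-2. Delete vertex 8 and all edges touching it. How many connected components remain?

With 8 gone, the remaining components are: {0, 1, 2, 3, 4, 5, 6, 7}.
That is 1 component.

1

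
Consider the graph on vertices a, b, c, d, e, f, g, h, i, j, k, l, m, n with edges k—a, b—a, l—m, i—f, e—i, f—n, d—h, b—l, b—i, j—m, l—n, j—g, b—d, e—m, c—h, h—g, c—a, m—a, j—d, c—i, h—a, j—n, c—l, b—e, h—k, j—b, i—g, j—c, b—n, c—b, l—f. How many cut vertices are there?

0

Removing b, for instance, still leaves 1 component. No single vertex removal increases the component count — the graph has no articulation points.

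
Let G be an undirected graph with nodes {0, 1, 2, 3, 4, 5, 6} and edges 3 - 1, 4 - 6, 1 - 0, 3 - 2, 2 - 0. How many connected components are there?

5 is isolated — a component by itself.
Starting from 4 we can reach 4, 6. That is one component of size 2.
Starting from 0 we can reach 0, 1, 2, 3. That is one component of size 4.
Total: 3 components.

3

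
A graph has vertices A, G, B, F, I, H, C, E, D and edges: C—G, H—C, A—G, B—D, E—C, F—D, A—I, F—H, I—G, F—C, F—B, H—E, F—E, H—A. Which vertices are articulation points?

F

Removing F increases the component count from 1 to 2, so F is a cut vertex.
By contrast removing H leaves 1 component; it is not a cut vertex. No other vertex is a cut vertex either.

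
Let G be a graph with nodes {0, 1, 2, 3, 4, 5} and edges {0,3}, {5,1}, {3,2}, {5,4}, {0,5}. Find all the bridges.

removing 5—4 disconnects 5 from 4; removing 2—3 disconnects 2 from 3; removing 0—5 disconnects 0 from 5; removing 0—3 disconnects 0 from 3 — these are bridges.
In total 5 edges are bridges.

0-3, 0-5, 1-5, 2-3, 4-5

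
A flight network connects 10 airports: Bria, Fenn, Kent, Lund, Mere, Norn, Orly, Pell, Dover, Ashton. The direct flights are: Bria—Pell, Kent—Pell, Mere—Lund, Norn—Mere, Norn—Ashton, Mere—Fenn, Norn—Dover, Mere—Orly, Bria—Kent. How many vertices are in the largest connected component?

Starting from Bria we can reach Bria, Kent, Pell. That is one component of size 3.
Starting from Fenn we can reach Fenn, Lund, Mere, Norn, Orly, Dover, Ashton. That is one component of size 7.
The largest has 7 vertices.

7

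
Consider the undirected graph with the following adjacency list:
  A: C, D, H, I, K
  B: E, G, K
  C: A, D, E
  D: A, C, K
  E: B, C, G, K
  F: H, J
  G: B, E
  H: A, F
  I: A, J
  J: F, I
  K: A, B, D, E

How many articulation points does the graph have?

1

Removing A increases the component count from 1 to 2, so A is a cut vertex.
By contrast removing I leaves 1 component; it is not a cut vertex. No other vertex is a cut vertex either.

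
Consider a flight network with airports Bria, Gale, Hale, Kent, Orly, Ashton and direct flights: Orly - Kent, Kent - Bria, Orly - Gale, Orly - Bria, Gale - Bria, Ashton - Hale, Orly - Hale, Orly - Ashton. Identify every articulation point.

Removing Orly increases the component count from 1 to 2, so Orly is a cut vertex.
By contrast removing Kent leaves 1 component; it is not a cut vertex. No other vertex is a cut vertex either.

Orly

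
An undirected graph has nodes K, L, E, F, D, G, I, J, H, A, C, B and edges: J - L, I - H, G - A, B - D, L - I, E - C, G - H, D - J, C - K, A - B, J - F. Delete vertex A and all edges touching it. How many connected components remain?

2

With A gone, the remaining components are: {C, E, K}; {B, D, F, G, H, I, J, L}.
That is 2 components.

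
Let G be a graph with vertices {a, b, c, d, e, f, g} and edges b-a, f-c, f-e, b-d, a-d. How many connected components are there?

3

g is isolated — a component by itself.
Starting from c we can reach c, e, f. That is one component of size 3.
Starting from a we can reach a, b, d. That is one component of size 3.
Total: 3 components.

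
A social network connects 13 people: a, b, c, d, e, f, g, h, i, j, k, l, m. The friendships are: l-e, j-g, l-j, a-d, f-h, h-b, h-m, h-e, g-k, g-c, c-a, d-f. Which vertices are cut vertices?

g, h

Removing g increases the component count from 2 to 3, so g is a cut vertex.
Removing h increases the component count from 2 to 4, so h is a cut vertex.
By contrast removing j leaves 2 components; it is not a cut vertex. No other vertex is a cut vertex either.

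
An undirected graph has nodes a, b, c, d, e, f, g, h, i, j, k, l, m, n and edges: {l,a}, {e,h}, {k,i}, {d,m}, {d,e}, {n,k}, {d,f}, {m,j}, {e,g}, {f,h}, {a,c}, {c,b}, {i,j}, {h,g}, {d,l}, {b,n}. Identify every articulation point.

Removing d increases the component count from 1 to 2, so d is a cut vertex.
By contrast removing c leaves 1 component; it is not a cut vertex. No other vertex is a cut vertex either.

d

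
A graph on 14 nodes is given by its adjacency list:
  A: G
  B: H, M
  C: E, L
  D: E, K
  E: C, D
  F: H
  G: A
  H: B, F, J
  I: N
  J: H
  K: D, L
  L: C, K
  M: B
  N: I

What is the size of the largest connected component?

Starting from I we can reach I, N. That is one component of size 2.
Starting from A we can reach A, G. That is one component of size 2.
Starting from B we can reach B, F, H, J, M. That is one component of size 5.
Starting from C we can reach C, D, E, K, L. That is one component of size 5.
The largest has 5 vertices.

5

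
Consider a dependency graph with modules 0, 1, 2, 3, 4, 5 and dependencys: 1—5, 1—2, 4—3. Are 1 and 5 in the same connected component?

Yes

From 1 we can reach 1, 2, 5, which includes 5.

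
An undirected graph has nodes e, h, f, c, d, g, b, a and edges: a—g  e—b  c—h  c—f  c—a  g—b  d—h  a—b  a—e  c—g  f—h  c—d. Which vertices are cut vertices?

Removing c increases the component count from 1 to 2, so c is a cut vertex.
By contrast removing h leaves 1 component; it is not a cut vertex. No other vertex is a cut vertex either.

c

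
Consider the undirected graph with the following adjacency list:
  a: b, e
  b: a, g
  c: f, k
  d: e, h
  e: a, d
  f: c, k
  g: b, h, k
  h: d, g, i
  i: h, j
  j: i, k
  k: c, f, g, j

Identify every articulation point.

k

Removing k increases the component count from 1 to 2, so k is a cut vertex.
By contrast removing a leaves 1 component; it is not a cut vertex. No other vertex is a cut vertex either.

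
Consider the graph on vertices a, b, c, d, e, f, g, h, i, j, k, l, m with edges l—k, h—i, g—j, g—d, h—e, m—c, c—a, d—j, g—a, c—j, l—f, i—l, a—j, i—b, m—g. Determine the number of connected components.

2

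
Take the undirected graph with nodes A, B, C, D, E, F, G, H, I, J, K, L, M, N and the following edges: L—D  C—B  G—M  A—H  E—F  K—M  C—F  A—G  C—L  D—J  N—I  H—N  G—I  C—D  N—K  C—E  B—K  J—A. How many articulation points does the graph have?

Removing C increases the component count from 1 to 2, so C is a cut vertex.
By contrast removing M leaves 1 component; it is not a cut vertex. No other vertex is a cut vertex either.

1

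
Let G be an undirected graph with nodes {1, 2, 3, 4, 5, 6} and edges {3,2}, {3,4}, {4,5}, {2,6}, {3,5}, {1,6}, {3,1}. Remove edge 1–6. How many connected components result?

1 and 6 are still connected via 1-3-2-6, so the component count stays at 1.

1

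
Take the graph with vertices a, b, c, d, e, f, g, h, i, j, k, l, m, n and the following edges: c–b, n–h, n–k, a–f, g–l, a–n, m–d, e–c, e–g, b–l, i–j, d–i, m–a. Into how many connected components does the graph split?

2

Starting from b we can reach b, c, e, g, l. That is one component of size 5.
Starting from a we can reach a, d, f, h, i, j, k, m, n. That is one component of size 9.
Total: 2 components.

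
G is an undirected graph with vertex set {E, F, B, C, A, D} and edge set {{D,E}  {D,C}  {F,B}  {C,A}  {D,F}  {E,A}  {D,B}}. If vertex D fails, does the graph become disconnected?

Deleting D raises the number of components from 1 to 2, so D is a cut vertex.

Yes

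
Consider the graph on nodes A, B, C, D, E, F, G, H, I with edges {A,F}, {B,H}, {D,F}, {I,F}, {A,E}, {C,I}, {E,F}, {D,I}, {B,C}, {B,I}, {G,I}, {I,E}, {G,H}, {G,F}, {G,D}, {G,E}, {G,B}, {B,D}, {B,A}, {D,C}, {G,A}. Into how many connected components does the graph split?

Starting from A we can reach A, B, C, D, E, F, G, H, I. That is one component of size 9.
Total: 1 component.

1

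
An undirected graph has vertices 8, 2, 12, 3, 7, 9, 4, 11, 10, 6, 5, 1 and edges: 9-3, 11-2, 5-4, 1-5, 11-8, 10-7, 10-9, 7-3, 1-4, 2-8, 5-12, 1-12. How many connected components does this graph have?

6 is isolated — a component by itself.
Starting from 2 we can reach 2, 8, 11. That is one component of size 3.
Starting from 3 we can reach 3, 7, 9, 10. That is one component of size 4.
Starting from 1 we can reach 1, 4, 5, 12. That is one component of size 4.
Total: 4 components.

4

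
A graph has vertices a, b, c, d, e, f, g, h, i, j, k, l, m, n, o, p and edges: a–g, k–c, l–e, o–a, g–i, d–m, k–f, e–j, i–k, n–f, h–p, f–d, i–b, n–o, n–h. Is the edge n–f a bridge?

After removing n–f, the path n-o-a-g-i-k-f still connects them, so the edge is not a bridge.

No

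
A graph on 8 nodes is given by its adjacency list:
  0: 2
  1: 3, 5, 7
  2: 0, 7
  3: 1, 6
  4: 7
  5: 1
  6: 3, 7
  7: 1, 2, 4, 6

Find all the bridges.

0-2, 1-5, 2-7, 4-7

The edges on the cycle 3-6-7-1-3 are not bridges since each lies on that cycle.
But removing 7-2 disconnects 7 from 2; removing 7-4 disconnects 7 from 4; removing 2-0 disconnects 2 from 0; removing 1-5 disconnects 1 from 5 — these are bridges.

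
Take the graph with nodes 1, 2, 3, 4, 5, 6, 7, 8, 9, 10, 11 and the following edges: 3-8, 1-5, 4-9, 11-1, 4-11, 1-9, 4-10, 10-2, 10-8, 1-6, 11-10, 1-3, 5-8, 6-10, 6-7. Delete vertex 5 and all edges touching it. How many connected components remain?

1

With 5 gone, the remaining components are: {1, 2, 3, 4, 6, 7, 8, 9, 10, 11}.
That is 1 component.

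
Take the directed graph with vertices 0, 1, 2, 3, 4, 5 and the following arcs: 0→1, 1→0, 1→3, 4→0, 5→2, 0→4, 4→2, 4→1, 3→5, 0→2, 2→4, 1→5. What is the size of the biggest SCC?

6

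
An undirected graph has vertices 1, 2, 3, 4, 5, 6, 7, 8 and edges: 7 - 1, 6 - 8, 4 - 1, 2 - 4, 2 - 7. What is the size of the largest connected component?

4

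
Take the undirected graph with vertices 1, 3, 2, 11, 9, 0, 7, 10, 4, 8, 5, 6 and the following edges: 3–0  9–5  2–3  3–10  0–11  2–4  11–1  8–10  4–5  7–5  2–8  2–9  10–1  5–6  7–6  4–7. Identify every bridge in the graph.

none

The edges on the cycle 4-7-6-5-4 are not bridges since each lies on that cycle.
Every edge lies on some cycle, so there are no bridges.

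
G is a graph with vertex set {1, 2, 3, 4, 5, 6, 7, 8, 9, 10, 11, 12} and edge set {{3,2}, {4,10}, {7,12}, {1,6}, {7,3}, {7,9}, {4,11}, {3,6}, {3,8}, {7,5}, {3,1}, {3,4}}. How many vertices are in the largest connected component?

Starting from 1 we can reach 1, 2, 3, 4, 5, 6, 7, 8, 9, 10, 11, 12. That is one component of size 12.
The largest has 12 vertices.

12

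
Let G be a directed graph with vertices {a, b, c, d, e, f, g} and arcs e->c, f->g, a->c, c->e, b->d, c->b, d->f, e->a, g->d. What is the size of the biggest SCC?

3

{d, f, g} are all mutually reachable — one SCC of size 3.
{a, c, e} are all mutually reachable — one SCC of size 3.
{b} is an SCC by itself.
The largest has 3 vertices.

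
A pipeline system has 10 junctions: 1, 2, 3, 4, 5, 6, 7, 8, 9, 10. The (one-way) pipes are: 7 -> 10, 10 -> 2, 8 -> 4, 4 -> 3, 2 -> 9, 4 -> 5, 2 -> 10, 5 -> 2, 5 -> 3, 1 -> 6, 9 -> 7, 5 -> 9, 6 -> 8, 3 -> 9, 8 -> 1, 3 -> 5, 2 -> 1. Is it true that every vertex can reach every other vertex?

Yes

From 1 we can reach every vertex (1, 2, 3, 4, 5, 6, 7, 8, 9, 10), and every vertex can reach 1 (1, 2, 3, 4, 5, 6, 7, 8, 9, 10). So the whole graph is one strongly connected component.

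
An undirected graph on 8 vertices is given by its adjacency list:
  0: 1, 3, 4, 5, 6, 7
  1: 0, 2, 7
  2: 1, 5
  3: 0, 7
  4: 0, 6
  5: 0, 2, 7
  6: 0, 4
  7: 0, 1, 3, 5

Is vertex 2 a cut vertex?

Deleting 2 leaves 1 component (was 1) (its neighbors 1, 5 remain connected to each other), so 2 is not a cut vertex.

No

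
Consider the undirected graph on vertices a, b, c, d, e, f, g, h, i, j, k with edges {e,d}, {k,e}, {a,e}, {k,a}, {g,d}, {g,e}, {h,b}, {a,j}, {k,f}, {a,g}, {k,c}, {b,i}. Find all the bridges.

The edges on the cycle a-g-e-a are not bridges since each lies on that cycle.
But removing c - k disconnects c from k; removing b - i disconnects b from i; removing h - b disconnects h from b; removing k - f disconnects k from f — these are bridges.
In total 5 edges are bridges.

a-j, b-h, b-i, c-k, f-k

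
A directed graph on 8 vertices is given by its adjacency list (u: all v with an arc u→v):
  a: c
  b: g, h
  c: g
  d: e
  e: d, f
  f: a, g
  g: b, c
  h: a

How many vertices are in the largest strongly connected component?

5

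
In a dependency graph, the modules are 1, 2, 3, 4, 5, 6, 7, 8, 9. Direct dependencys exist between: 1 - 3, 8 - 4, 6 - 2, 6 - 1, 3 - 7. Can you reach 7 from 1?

Yes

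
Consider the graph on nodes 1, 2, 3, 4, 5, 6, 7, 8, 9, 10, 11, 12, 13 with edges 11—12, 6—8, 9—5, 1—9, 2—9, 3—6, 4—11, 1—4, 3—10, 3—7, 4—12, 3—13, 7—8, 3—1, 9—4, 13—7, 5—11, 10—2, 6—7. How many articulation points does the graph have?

1

Removing 3 increases the component count from 1 to 2, so 3 is a cut vertex.
By contrast removing 4 leaves 1 component; it is not a cut vertex. No other vertex is a cut vertex either.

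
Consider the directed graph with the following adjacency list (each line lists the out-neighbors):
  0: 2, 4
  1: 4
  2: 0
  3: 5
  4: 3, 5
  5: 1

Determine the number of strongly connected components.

2

{1, 3, 4, 5} are all mutually reachable — one SCC of size 4.
{0, 2} are all mutually reachable — one SCC of size 2.
That gives 2 strongly connected components.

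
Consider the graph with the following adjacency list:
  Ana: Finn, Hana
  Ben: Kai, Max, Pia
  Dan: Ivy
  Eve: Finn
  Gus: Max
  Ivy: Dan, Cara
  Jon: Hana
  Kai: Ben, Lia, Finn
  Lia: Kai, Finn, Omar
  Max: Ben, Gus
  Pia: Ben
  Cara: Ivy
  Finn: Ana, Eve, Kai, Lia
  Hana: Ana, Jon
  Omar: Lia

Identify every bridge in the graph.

Ana-Finn, Ana-Hana, Ben-Kai, Ben-Max, Ben-Pia, Cara-Ivy, Dan-Ivy, Eve-Finn, Gus-Max, Hana-Jon, Lia-Omar

The edges on the cycle Lia-Kai-Finn-Lia are not bridges since each lies on that cycle.
But removing Kai-Ben disconnects Kai from Ben; removing Ben-Max disconnects Ben from Max; removing Finn-Ana disconnects Finn from Ana; removing Ben-Pia disconnects Ben from Pia — these are bridges.
In total 11 edges are bridges.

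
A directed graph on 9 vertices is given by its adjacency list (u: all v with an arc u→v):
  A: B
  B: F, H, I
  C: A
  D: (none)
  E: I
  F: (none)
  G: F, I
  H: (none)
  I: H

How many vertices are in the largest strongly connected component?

1

{B} is an SCC by itself.
{C} is an SCC by itself.
{H} is an SCC by itself.
{A} is an SCC by itself.
{D} is an SCC by itself.
(and 4 more singleton SCCs)
The largest has 1 vertex.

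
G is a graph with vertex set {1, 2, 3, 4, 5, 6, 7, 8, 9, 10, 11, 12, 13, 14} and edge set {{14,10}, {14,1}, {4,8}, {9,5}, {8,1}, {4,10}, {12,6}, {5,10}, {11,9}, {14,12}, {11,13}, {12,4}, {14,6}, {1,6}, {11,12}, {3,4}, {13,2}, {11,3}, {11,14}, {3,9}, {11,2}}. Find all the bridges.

none

The edges on the cycle 11-13-2-11 are not bridges since each lies on that cycle.
Every edge lies on some cycle, so there are no bridges.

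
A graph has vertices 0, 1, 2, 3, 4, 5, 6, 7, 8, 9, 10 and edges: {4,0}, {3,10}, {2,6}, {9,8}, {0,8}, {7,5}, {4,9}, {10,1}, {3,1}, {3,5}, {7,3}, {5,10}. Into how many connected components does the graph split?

Starting from 2 we can reach 2, 6. That is one component of size 2.
Starting from 0 we can reach 0, 4, 8, 9. That is one component of size 4.
Starting from 1 we can reach 1, 3, 5, 7, 10. That is one component of size 5.
Total: 3 components.

3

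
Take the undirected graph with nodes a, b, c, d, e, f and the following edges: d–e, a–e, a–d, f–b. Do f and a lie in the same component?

The component containing f is {b, f}, and a is not in it.

No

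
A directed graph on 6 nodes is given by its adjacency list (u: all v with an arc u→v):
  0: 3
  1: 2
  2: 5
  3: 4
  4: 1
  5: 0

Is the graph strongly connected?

Yes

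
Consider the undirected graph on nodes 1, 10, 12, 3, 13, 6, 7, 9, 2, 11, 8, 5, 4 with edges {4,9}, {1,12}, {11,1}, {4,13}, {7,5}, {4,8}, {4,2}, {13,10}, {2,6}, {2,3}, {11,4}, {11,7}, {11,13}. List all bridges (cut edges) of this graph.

1-11, 1-12, 10-13, 11-7, 2-3, 2-4, 2-6, 4-8, 4-9, 5-7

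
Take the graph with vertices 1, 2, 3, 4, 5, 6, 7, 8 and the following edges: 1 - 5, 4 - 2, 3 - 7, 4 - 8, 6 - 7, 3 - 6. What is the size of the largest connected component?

3

Starting from 1 we can reach 1, 5. That is one component of size 2.
Starting from 3 we can reach 3, 6, 7. That is one component of size 3.
Starting from 2 we can reach 2, 4, 8. That is one component of size 3.
The largest has 3 vertices.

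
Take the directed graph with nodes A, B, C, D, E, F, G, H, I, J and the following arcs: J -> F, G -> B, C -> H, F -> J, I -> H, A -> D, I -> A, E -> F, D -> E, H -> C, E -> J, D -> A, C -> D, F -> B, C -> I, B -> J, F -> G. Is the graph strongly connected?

No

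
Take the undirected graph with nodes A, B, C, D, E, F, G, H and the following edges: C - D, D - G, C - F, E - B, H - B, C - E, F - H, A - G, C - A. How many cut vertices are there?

Removing C increases the component count from 1 to 2, so C is a cut vertex.
By contrast removing G leaves 1 component; it is not a cut vertex. No other vertex is a cut vertex either.

1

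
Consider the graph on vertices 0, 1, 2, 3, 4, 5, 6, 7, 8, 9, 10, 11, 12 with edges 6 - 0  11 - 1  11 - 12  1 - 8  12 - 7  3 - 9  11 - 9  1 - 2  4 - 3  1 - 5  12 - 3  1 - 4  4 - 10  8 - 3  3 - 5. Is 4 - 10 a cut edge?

Yes

Removing 4 - 10 leaves no path between 4 and 10: the component count goes from 2 to 3. So it is a bridge.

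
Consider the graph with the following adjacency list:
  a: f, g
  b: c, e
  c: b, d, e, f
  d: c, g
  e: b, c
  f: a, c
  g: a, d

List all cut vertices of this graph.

c

Removing c increases the component count from 1 to 2, so c is a cut vertex.
By contrast removing f leaves 1 component; it is not a cut vertex. No other vertex is a cut vertex either.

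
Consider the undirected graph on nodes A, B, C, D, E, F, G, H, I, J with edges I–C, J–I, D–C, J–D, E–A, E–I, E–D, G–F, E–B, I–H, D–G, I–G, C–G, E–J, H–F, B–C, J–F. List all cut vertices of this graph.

E

Removing E increases the component count from 1 to 2, so E is a cut vertex.
By contrast removing H leaves 1 component; it is not a cut vertex. No other vertex is a cut vertex either.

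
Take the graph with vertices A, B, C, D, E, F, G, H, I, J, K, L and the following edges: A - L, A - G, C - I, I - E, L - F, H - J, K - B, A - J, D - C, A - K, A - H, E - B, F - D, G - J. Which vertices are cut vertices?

A

Removing A increases the component count from 1 to 2, so A is a cut vertex.
By contrast removing G leaves 1 component; it is not a cut vertex. No other vertex is a cut vertex either.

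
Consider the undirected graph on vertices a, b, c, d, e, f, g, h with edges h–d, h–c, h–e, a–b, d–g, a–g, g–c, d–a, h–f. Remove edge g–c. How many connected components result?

g and c are still connected via g-d-h-c, so the component count stays at 1.

1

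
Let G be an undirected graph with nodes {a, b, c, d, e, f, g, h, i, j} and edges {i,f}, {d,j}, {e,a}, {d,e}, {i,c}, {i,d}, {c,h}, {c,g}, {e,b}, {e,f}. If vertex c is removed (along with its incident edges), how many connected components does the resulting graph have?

With c gone, the remaining components are: {g}; {h}; {a, b, d, e, f, i, j}.
That is 3 components.

3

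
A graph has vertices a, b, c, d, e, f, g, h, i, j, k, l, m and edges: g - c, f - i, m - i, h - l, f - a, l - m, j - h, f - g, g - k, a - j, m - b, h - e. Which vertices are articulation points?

Removing f increases the component count from 2 to 3, so f is a cut vertex.
Removing g increases the component count from 2 to 4, so g is a cut vertex.
Removing h increases the component count from 2 to 3, so h is a cut vertex.
Likewise m is a cut vertex.
By contrast removing i leaves 2 components; it is not a cut vertex. No other vertex is a cut vertex either.

f, g, h, m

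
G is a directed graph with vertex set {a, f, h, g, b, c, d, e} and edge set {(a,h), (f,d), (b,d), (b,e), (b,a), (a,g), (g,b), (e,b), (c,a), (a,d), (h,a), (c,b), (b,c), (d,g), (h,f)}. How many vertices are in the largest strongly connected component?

{a, b, c, d, e, f, g, h} are all mutually reachable — one SCC of size 8.
The largest has 8 vertices.

8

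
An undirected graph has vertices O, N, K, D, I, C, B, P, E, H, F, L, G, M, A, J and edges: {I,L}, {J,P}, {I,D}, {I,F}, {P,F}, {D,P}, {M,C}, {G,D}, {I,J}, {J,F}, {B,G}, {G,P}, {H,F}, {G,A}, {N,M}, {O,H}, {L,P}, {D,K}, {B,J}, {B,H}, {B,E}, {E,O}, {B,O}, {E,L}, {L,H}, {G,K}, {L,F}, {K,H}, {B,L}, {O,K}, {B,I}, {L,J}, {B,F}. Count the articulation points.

2

Removing G increases the component count from 2 to 3, so G is a cut vertex.
Removing M increases the component count from 2 to 3, so M is a cut vertex.
By contrast removing D leaves 2 components; it is not a cut vertex. No other vertex is a cut vertex either.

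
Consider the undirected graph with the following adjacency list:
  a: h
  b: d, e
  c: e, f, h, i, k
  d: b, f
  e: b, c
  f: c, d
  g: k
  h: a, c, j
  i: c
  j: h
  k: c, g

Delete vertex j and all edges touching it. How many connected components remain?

With j gone, the remaining components are: {a, b, c, d, e, f, g, h, i, k}.
That is 1 component.

1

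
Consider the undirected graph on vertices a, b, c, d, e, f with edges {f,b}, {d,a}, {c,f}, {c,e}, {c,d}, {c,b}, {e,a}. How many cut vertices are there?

Removing c increases the component count from 1 to 2, so c is a cut vertex.
By contrast removing a leaves 1 component; it is not a cut vertex. No other vertex is a cut vertex either.

1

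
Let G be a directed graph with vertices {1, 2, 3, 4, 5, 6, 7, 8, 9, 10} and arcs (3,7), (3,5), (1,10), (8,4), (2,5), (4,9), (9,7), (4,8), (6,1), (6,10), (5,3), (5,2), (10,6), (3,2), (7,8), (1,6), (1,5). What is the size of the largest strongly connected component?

{4, 7, 8, 9} are all mutually reachable — one SCC of size 4.
{1, 6, 10} are all mutually reachable — one SCC of size 3.
{2, 3, 5} are all mutually reachable — one SCC of size 3.
The largest has 4 vertices.

4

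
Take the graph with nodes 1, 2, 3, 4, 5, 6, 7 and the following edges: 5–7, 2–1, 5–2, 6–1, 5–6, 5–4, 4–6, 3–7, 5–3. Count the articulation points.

1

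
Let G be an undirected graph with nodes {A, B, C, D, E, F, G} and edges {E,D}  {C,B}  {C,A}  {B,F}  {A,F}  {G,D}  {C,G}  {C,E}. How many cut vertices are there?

Removing C increases the component count from 1 to 2, so C is a cut vertex.
By contrast removing G leaves 1 component; it is not a cut vertex. No other vertex is a cut vertex either.

1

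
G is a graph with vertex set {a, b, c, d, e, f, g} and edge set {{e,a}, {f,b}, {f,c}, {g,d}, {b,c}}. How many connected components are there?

3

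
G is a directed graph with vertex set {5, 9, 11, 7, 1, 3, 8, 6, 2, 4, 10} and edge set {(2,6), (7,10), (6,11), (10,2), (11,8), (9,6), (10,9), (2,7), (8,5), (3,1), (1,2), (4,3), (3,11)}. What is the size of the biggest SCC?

3

{2, 7, 10} are all mutually reachable — one SCC of size 3.
{4} is an SCC by itself.
{6} is an SCC by itself.
{8} is an SCC by itself.
{9} is an SCC by itself.
(and 4 more singleton SCCs)
The largest has 3 vertices.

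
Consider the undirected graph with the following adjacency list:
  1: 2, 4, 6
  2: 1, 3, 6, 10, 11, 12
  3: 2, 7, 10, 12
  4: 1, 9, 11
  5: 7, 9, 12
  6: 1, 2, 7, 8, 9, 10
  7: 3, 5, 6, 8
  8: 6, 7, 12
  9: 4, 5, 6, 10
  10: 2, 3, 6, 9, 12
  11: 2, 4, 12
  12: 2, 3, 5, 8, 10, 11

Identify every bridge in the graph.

none

The edges on the cycle 9-4-1-6-9 are not bridges since each lies on that cycle.
Every edge lies on some cycle, so there are no bridges.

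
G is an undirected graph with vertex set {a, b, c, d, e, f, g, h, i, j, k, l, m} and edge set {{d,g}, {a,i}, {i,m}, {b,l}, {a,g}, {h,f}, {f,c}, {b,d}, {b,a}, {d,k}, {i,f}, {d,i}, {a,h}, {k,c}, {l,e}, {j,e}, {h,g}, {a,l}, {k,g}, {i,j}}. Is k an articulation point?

No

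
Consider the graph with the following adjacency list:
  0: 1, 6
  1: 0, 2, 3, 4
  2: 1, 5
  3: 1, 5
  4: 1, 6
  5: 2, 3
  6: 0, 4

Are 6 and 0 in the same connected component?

From 6 we can reach 0, 1, 2, 3, 4, 5, 6, which includes 0.

Yes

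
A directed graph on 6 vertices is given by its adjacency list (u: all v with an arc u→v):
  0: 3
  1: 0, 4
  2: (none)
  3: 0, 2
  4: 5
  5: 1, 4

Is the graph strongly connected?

No

There is no directed path from 3 to 5, so the graph is not strongly connected.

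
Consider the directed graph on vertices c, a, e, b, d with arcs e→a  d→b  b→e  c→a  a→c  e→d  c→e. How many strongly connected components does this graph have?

{a, b, c, d, e} are all mutually reachable — one SCC of size 5.
That gives 1 strongly connected component.

1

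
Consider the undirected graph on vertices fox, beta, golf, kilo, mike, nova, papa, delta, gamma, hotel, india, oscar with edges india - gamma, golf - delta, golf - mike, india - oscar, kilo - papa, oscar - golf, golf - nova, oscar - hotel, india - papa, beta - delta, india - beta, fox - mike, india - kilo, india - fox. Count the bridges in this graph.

3

The edges on the cycle india-kilo-papa-india are not bridges since each lies on that cycle.
But removing gamma - india disconnects gamma from india; removing oscar - hotel disconnects oscar from hotel; removing nova - golf disconnects nova from golf — these are bridges.
That makes 3 bridges.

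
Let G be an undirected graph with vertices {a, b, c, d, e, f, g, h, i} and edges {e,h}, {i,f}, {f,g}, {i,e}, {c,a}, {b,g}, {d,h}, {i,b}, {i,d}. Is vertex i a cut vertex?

Yes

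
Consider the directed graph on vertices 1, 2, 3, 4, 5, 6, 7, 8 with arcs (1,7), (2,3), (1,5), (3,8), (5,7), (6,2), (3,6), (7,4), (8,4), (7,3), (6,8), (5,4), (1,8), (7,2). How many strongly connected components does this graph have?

{2, 3, 6} are all mutually reachable — one SCC of size 3.
{1} is an SCC by itself.
{5} is an SCC by itself.
{7} is an SCC by itself.
{4} is an SCC by itself.
(and 1 more singleton SCC)
That gives 6 strongly connected components.

6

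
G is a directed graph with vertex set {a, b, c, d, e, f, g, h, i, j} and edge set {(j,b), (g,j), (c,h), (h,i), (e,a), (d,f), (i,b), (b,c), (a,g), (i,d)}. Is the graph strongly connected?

There is no directed path from g to a, so the graph is not strongly connected.

No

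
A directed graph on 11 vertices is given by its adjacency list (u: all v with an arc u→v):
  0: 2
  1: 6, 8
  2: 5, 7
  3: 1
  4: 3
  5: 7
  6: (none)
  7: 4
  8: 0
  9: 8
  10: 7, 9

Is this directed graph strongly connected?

No

There is no directed path from 1 to 9, so the graph is not strongly connected.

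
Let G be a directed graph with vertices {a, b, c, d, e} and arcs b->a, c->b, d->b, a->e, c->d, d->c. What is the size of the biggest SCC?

{c, d} are all mutually reachable — one SCC of size 2.
{a} is an SCC by itself.
{b} is an SCC by itself.
{e} is an SCC by itself.
The largest has 2 vertices.

2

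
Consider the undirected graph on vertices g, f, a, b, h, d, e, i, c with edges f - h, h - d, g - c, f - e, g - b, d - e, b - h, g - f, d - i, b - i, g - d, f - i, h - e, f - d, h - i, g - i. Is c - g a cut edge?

Removing c - g leaves no path between c and g: the component count goes from 2 to 3. So it is a bridge.

Yes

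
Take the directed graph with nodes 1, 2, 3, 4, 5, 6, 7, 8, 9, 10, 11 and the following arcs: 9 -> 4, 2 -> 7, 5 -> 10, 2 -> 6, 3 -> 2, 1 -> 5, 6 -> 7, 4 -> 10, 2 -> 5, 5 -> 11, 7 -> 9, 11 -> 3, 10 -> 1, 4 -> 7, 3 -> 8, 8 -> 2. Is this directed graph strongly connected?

From 11 we can reach every vertex (1, 2, 3, 4, 5, 6, 7, 8, 9, 10, 11), and every vertex can reach 11 (1, 2, 3, 4, 5, 6, 7, 8, 9, 10, 11). So the whole graph is one strongly connected component.

Yes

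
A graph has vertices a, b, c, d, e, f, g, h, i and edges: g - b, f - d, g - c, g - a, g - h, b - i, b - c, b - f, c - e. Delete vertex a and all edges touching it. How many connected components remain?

With a gone, the remaining components are: {b, c, d, e, f, g, h, i}.
That is 1 component.

1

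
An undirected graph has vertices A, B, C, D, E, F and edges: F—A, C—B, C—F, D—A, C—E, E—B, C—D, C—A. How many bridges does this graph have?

0

The edges on the cycle C-E-B-C are not bridges since each lies on that cycle.
Every edge lies on some cycle, so there are no bridges.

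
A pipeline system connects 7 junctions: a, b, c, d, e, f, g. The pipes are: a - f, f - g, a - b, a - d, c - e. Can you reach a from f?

From f we can reach a, b, d, f, g, which includes a.

Yes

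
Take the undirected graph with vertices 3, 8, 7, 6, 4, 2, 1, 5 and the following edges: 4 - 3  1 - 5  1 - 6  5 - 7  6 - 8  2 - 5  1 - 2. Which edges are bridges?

1-6, 3-4, 5-7, 6-8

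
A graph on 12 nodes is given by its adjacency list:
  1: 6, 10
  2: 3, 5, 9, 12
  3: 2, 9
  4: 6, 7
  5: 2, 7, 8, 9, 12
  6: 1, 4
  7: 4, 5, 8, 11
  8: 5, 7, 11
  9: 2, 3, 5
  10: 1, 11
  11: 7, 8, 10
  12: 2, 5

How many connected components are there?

1

Starting from 1 we can reach 1, 2, 3, 4, 5, 6, 7, 8, 9, 10, 11, 12. That is one component of size 12.
Total: 1 component.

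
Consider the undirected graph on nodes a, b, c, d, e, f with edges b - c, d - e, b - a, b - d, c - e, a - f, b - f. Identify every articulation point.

b

Removing b increases the component count from 1 to 2, so b is a cut vertex.
By contrast removing c leaves 1 component; it is not a cut vertex. No other vertex is a cut vertex either.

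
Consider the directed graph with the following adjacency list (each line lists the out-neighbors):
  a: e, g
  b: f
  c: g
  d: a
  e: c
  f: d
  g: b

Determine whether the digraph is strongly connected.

From e we can reach every vertex (a, b, c, d, e, f, g), and every vertex can reach e (a, b, c, d, e, f, g). So the whole graph is one strongly connected component.

Yes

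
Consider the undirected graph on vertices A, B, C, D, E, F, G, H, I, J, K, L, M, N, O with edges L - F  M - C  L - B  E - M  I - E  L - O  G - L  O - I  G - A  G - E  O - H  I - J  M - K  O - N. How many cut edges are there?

The edges on the cycle G-L-O-I-E-G are not bridges since each lies on that cycle.
But removing K - M disconnects K from M; removing O - H disconnects O from H; removing E - M disconnects E from M; removing G - A disconnects G from A — these are bridges.
In total 9 edges are bridges.

9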